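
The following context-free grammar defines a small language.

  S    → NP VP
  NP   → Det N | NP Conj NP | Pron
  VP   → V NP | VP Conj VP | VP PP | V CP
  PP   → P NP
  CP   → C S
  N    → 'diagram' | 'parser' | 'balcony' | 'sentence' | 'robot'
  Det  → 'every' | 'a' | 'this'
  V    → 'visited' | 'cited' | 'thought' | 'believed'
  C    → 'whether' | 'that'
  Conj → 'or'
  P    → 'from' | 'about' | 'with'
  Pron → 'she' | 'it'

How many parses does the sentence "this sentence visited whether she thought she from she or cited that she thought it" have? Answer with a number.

Two of the 3 distinct bracketings:
[S [NP [Det this] [N sentence]] [VP [VP [VP [V visited] [CP [C whether] [S [NP [Pron she]] [VP [V thought] [NP [Pron she]]]]]] [PP [P from] [NP [Pron she]]]] [Conj or] [VP [V cited] [CP [C that] [S [NP [Pron she]] [VP [V thought] [NP [Pron it]]]]]]]]
[S [NP [Det this] [N sentence]] [VP [VP [V visited] [CP [C whether] [S [NP [Pron she]] [VP [VP [V thought] [NP [Pron she]]] [PP [P from] [NP [Pron she]]]]]]] [Conj or] [VP [V cited] [CP [C that] [S [NP [Pron she]] [VP [V thought] [NP [Pron it]]]]]]]]
The trees differ in how a recursive rule is bracketed over the same span.

3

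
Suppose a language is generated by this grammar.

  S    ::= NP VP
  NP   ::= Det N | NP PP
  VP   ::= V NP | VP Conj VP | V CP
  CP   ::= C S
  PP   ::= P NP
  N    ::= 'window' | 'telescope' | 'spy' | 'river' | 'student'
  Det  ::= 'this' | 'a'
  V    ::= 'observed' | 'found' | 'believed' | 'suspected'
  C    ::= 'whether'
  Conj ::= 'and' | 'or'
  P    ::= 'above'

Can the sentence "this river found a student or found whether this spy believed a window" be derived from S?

Grammatical

S
  NP
    Det: this
    N: river
  VP
    VP
      V: found
      NP
        Det: a
        N: student
    Conj: or
    VP
      V: found
      CP
        C: whether
        S
          NP
            Det: this
            N: spy
          VP
            V: believed
            NP
              Det: a
              N: window
The bracketing above is licensed at every node by one of the given productions, with S at the root.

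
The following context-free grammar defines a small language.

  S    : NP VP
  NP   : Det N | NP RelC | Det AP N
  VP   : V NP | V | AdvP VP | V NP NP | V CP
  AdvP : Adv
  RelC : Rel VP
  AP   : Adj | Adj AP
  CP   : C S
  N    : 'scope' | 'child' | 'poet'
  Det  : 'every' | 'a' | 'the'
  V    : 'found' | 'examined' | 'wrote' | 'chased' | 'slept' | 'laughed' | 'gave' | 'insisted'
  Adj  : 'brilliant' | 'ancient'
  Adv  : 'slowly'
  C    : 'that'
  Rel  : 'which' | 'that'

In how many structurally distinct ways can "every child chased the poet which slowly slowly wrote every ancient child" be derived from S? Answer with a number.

The two bracketings:
[S [NP [Det every] [N child]] [VP [V chased] [NP [NP [Det the] [N poet]] [RelC [Rel which] [VP [AdvP [Adv slowly]] [VP [AdvP [Adv slowly]] [VP [V wrote] [NP [Det every] [AP [Adj ancient]] [N child]]]]]]]]]
[S [NP [Det every] [N child]] [VP [V chased] [NP [NP [Det the] [N poet]] [RelC [Rel which] [VP [AdvP [Adv slowly]] [VP [AdvP [Adv slowly]] [VP [V wrote]]]]]] [NP [Det every] [AP [Adj ancient]] [N child]]]]
The difference turns on whether VP → V is used at the relevant span, versus an alternative expansion of VP.

2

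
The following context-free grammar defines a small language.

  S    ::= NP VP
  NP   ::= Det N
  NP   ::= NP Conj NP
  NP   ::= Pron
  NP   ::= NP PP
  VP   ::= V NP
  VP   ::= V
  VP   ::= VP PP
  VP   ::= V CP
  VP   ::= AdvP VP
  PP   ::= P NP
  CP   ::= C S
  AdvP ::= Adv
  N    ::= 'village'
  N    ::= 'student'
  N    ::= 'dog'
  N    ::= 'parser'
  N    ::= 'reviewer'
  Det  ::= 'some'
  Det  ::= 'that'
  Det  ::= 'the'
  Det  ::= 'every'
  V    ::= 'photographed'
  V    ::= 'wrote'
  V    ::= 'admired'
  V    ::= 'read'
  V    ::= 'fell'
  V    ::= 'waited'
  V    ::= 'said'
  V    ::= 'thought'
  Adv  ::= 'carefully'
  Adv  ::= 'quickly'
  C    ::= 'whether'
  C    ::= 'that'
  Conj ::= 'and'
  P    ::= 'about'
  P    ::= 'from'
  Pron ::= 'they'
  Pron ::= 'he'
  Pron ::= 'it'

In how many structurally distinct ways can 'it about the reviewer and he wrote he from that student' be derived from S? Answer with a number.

4

Two of the 4 distinct bracketings:
[S [NP [NP [NP [Pron it]] [PP [P about] [NP [Det the] [N reviewer]]]] [Conj and] [NP [Pron he]]] [VP [V wrote] [NP [NP [Pron he]] [PP [P from] [NP [Det that] [N student]]]]]]
[S [NP [NP [NP [Pron it]] [PP [P about] [NP [Det the] [N reviewer]]]] [Conj and] [NP [Pron he]]] [VP [VP [V wrote] [NP [Pron he]]] [PP [P from] [NP [Det that] [N student]]]]]
The difference turns on whether VP → VP PP is used at the relevant span, versus an alternative expansion of VP.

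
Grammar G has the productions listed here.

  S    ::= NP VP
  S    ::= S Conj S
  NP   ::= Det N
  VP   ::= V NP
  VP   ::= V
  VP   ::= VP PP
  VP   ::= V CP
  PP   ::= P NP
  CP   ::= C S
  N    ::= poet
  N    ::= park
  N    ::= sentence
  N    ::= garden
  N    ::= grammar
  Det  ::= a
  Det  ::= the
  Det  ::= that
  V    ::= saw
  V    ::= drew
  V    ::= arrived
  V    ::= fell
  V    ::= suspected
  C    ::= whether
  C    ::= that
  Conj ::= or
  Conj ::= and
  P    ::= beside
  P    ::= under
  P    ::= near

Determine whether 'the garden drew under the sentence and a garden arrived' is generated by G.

[S [S [NP [Det the] [N garden]] [VP [VP [V drew]] [PP [P under] [NP [Det the] [N sentence]]]]] [Conj and] [S [NP [Det a] [N garden]] [VP [V arrived]]]]
Each bracket corresponds to one application of a listed rule, so the string is derivable from S.

Grammatical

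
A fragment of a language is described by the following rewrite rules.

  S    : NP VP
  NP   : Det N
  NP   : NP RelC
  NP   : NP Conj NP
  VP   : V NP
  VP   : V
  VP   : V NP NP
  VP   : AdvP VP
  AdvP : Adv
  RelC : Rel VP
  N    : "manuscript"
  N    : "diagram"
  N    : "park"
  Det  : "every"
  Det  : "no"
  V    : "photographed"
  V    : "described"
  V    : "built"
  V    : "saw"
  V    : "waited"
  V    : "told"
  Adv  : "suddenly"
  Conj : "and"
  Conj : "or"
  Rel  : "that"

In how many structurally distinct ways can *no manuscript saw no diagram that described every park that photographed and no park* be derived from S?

Two of the 4 distinct bracketings:
[S [NP [Det no] [N manuscript]] [VP [V saw] [NP [NP [Det no] [N diagram]] [RelC [Rel that] [VP [V described] [NP [NP [NP [Det every] [N park]] [RelC [Rel that] [VP [V photographed]]]] [Conj and] [NP [Det no] [N park]]]]]]]]
[S [NP [Det no] [N manuscript]] [VP [V saw] [NP [NP [NP [Det no] [N diagram]] [RelC [Rel that] [VP [V described] [NP [NP [Det every] [N park]] [RelC [Rel that] [VP [V photographed]]]]]]] [Conj and] [NP [Det no] [N park]]]]]
The trees differ in how a recursive rule is bracketed over the same span.

4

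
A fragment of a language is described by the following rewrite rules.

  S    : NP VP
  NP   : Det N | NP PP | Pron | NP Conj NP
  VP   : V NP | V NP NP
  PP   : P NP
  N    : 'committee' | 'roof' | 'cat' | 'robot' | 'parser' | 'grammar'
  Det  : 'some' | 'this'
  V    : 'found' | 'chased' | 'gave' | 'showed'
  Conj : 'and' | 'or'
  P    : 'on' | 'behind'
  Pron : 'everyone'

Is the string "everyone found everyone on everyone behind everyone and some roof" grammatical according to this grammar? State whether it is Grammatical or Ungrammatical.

[S [NP [Pron everyone]] [VP [V found] [NP [NP [Pron everyone]] [PP [P on] [NP [NP [Pron everyone]] [PP [P behind] [NP [NP [Pron everyone]] [Conj and] [NP [Det some] [N roof]]]]]]]]]
Each bracket corresponds to one application of a listed rule, so the string is derivable from S.

Grammatical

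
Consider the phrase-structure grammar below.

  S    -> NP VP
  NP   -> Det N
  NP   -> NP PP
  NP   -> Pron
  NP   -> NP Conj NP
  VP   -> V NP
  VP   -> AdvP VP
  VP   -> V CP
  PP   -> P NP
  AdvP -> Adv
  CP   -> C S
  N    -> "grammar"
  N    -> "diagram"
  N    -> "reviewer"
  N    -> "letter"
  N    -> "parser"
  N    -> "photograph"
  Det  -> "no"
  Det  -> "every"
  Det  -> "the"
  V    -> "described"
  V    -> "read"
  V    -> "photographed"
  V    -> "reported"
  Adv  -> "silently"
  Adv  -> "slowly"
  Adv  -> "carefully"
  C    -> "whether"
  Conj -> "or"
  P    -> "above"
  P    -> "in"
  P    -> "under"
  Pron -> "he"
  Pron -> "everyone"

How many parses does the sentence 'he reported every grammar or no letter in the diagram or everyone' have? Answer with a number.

Two of the 5 distinct bracketings:
[S [NP [Pron he]] [VP [V reported] [NP [NP [NP [Det every] [N grammar]] [Conj or] [NP [Det no] [N letter]]] [PP [P in] [NP [NP [Det the] [N diagram]] [Conj or] [NP [Pron everyone]]]]]]]
[S [NP [Pron he]] [VP [V reported] [NP [NP [Det every] [N grammar]] [Conj or] [NP [NP [Det no] [N letter]] [PP [P in] [NP [NP [Det the] [N diagram]] [Conj or] [NP [Pron everyone]]]]]]]]
The trees differ in how a recursive rule is bracketed over the same span.

5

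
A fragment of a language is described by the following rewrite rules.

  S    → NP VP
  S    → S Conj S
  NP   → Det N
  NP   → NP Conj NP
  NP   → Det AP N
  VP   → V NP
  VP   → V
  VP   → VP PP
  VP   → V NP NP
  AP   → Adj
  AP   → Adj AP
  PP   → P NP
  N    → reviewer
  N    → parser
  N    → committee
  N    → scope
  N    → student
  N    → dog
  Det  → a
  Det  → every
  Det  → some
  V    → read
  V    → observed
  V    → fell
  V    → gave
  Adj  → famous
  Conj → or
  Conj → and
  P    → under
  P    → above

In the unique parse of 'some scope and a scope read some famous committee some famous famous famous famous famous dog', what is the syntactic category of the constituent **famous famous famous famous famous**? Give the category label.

AP

[S [NP [NP [Det some] [N scope]] [Conj and] [NP [Det a] [N scope]]] [VP [V read] [NP [Det some] [AP [Adj famous]] [N committee]] [NP [Det some] [AP [Adj famous] [AP [Adj famous] [AP [Adj famous] [AP [Adj famous] [AP [Adj famous]]]]]] [N dog]]]]
The span 'famous famous famous famous famous' is the AP node built by AP → Adj AP.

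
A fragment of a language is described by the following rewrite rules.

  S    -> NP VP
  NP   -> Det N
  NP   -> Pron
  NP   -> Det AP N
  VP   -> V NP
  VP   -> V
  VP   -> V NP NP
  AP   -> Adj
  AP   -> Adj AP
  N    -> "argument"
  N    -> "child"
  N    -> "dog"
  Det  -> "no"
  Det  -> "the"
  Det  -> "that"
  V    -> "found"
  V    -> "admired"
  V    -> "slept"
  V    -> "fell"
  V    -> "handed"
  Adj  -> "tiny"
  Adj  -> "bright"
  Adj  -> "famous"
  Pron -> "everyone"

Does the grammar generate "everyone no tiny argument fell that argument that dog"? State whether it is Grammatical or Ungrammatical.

Ungrammatical

For S → NP VP, the only prefix that parses as NP is 'everyone', but the remainder 'no tiny argument fell that argument that dog' is not a VP under these rules.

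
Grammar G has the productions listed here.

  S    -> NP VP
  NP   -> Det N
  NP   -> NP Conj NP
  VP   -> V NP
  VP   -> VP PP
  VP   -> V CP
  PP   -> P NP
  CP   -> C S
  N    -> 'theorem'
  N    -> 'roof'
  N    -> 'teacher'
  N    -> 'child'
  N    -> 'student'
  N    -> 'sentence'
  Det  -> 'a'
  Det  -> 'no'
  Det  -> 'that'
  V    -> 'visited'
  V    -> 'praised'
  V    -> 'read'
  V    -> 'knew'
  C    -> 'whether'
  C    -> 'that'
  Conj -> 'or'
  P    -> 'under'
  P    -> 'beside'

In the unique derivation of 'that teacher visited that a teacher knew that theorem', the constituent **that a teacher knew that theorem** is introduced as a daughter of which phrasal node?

[S [NP [Det that] [N teacher]] [VP [V visited] [CP [C that] [S [NP [Det a] [N teacher]] [VP [V knew] [NP [Det that] [N theorem]]]]]]]
The span 'that a teacher knew that theorem' is the CP node built by CP → C S.
Its mother is the VP built by VP → V CP.

VP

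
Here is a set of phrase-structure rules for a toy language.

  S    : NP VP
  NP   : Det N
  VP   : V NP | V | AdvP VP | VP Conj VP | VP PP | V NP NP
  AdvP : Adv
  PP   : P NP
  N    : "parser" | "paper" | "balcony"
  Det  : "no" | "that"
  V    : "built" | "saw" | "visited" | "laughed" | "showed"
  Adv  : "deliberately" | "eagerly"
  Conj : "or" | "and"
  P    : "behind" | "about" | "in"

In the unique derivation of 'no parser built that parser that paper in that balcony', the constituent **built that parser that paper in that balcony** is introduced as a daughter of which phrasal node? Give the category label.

S

[S [NP [Det no] [N parser]] [VP [VP [V built] [NP [Det that] [N parser]] [NP [Det that] [N paper]]] [PP [P in] [NP [Det that] [N balcony]]]]]
The span 'built that parser that paper in that balcony' is the VP node built by VP → VP PP.
Its mother is the S built by S → NP VP.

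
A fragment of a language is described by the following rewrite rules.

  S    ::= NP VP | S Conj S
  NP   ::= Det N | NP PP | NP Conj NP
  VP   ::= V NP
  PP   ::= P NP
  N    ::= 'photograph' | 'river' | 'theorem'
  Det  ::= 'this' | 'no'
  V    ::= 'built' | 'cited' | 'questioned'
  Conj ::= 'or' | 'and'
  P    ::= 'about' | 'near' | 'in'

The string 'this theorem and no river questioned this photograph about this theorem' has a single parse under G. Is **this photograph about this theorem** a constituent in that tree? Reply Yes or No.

[S [NP [NP [Det this] [N theorem]] [Conj and] [NP [Det no] [N river]]] [VP [V questioned] [NP [NP [Det this] [N photograph]] [PP [P about] [NP [Det this] [N theorem]]]]]]
The words 'this photograph about this theorem' are exhaustively dominated by a single NP node (built by NP → NP PP), so they form a constituent.

Yes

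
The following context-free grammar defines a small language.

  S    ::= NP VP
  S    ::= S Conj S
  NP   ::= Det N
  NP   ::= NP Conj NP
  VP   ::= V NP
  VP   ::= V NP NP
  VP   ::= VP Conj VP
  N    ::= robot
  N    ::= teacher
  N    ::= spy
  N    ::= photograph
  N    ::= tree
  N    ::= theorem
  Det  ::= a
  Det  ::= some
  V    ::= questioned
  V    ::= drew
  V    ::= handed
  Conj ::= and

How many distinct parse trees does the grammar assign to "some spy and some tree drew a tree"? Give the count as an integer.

[S [NP [NP [Det some] [N spy]] [Conj and] [NP [Det some] [N tree]]] [VP [V drew] [NP [Det a] [N tree]]]]
No rule offers an alternative attachment or grouping for any span, so this is the only derivation.

1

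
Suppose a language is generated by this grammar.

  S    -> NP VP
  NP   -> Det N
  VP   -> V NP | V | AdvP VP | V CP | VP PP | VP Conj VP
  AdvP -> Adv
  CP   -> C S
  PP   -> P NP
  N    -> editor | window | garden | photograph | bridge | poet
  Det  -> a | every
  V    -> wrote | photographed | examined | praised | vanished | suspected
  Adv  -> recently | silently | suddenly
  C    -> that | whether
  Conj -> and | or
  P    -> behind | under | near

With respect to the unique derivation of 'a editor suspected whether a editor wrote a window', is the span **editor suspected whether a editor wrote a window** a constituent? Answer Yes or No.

[S [NP [Det a] [N editor]] [VP [V suspected] [CP [C whether] [S [NP [Det a] [N editor]] [VP [V wrote] [NP [Det a] [N window]]]]]]]
The smallest constituent containing 'editor suspected whether a editor wrote a window' is the S spanning 'a editor suspected whether a editor wrote a window'; no single node in the tree dominates exactly the given words.

No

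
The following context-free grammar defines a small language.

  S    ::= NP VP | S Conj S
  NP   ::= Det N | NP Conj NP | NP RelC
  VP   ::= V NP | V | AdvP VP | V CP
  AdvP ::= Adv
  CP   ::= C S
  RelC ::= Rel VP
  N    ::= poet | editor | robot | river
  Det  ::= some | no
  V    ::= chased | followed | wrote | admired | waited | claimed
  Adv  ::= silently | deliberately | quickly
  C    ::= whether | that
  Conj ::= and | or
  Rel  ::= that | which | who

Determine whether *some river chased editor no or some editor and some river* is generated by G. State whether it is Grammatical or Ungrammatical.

Ungrammatical

A V word can never sit immediately before an N word in any string this grammar generates, so the substring 'chased editor' rules out a derivation.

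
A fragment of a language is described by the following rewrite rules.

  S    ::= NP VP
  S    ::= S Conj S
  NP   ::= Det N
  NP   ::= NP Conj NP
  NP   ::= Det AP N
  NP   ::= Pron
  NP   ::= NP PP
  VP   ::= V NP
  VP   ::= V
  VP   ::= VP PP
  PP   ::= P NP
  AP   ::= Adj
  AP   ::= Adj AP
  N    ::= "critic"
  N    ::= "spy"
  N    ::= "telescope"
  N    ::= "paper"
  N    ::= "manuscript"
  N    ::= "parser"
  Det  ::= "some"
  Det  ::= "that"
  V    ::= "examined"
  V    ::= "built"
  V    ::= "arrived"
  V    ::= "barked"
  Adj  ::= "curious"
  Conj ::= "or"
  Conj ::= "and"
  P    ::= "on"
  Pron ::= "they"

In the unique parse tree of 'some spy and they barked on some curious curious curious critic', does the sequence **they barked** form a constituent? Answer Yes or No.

No

[S [NP [NP [Det some] [N spy]] [Conj and] [NP [Pron they]]] [VP [VP [V barked]] [PP [P on] [NP [Det some] [AP [Adj curious] [AP [Adj curious] [AP [Adj curious]]]] [N critic]]]]]
The smallest constituent containing 'they barked' is the S spanning 'some spy and they barked on some curious curious curious critic'; no single node in the tree dominates exactly the given words.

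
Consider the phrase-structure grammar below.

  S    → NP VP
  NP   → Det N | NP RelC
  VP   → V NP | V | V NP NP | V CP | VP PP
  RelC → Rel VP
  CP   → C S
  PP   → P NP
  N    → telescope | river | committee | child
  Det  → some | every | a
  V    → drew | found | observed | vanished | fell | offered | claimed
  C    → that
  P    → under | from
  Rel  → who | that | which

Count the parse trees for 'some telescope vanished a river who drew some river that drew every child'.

Two of the 6 distinct bracketings:
[S [NP [Det some] [N telescope]] [VP [V vanished] [NP [NP [Det a] [N river]] [RelC [Rel who] [VP [V drew] [NP [NP [Det some] [N river]] [RelC [Rel that] [VP [V drew] [NP [Det every] [N child]]]]]]]]]]
[S [NP [Det some] [N telescope]] [VP [V vanished] [NP [NP [Det a] [N river]] [RelC [Rel who] [VP [V drew] [NP [NP [Det some] [N river]] [RelC [Rel that] [VP [V drew]]]] [NP [Det every] [N child]]]]]]]
The difference turns on whether VP → V is used at the relevant span, versus an alternative expansion of VP.

6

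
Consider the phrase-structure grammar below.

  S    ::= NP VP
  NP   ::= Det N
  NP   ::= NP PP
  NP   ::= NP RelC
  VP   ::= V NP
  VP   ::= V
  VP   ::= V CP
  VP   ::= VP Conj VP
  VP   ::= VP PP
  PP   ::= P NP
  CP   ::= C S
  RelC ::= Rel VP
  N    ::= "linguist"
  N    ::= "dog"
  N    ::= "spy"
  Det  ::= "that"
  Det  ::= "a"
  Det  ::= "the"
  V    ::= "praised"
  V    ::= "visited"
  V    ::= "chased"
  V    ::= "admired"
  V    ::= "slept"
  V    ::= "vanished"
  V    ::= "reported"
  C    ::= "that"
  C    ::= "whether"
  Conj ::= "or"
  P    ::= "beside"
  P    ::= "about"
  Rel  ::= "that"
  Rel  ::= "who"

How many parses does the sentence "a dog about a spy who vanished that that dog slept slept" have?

2

The two bracketings:
[S [NP [NP [Det a] [N dog]] [PP [P about] [NP [NP [Det a] [N spy]] [RelC [Rel who] [VP [V vanished] [CP [C that] [S [NP [Det that] [N dog]] [VP [V slept]]]]]]]]] [VP [V slept]]]
[S [NP [NP [NP [Det a] [N dog]] [PP [P about] [NP [Det a] [N spy]]]] [RelC [Rel who] [VP [V vanished] [CP [C that] [S [NP [Det that] [N dog]] [VP [V slept]]]]]]] [VP [V slept]]]
The trees differ in how a recursive rule is bracketed over the same span.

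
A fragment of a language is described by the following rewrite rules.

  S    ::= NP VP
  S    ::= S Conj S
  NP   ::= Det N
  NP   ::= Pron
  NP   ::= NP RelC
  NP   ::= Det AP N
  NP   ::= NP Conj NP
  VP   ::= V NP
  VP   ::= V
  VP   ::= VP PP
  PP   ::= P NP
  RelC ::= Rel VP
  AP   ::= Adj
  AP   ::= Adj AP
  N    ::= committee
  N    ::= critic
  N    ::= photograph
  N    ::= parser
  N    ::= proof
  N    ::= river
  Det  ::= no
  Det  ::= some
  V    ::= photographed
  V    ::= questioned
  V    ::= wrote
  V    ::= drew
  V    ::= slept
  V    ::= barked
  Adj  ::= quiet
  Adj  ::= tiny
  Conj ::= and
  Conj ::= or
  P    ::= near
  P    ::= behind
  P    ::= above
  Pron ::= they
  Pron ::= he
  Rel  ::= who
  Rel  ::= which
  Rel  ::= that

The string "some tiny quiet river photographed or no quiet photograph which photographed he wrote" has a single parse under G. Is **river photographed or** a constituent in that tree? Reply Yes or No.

[S [S [NP [Det some] [AP [Adj tiny] [AP [Adj quiet]]] [N river]] [VP [V photographed]]] [Conj or] [S [NP [NP [Det no] [AP [Adj quiet]] [N photograph]] [RelC [Rel which] [VP [V photographed] [NP [Pron he]]]]] [VP [V wrote]]]]
The smallest constituent containing 'river photographed or' is the S spanning 'some tiny quiet river photographed or no quiet photograph which photographed he wrote'; no single node in the tree dominates exactly the given words.

No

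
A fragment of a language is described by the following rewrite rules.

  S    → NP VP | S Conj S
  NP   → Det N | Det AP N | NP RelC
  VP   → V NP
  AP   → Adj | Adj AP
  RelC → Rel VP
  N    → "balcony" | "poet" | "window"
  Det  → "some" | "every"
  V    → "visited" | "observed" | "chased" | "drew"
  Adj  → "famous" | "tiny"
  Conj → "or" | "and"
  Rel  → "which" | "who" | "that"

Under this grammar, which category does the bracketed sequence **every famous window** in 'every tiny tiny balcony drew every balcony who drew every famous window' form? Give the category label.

NP

S
  NP
    Det: every
    AP
      Adj: tiny
      AP
        Adj: tiny
    N: balcony
  VP
    V: drew
    NP
      NP
        Det: every
        N: balcony
      RelC
        Rel: who
        VP
          V: drew
          NP
            Det: every
            AP
              Adj: famous
            N: window
The span 'every famous window' is the NP node built by NP → Det AP N.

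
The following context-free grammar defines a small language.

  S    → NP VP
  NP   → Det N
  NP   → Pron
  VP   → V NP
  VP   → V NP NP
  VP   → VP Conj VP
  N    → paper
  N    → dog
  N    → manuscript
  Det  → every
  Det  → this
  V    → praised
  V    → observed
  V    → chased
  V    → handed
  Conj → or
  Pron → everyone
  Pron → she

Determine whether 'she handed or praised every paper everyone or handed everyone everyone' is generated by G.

Ungrammatical

A V word can never sit immediately before a Conj word in any string this grammar generates, so the substring 'handed or' rules out a derivation.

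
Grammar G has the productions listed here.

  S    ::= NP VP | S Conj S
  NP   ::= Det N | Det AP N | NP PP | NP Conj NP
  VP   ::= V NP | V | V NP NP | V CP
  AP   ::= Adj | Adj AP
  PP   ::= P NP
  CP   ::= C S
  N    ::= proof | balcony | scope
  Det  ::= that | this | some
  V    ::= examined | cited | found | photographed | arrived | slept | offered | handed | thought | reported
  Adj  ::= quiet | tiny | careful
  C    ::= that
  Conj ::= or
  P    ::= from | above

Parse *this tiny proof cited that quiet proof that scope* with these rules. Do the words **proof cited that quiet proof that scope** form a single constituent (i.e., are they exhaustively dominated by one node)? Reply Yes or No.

No

[S [NP [Det this] [AP [Adj tiny]] [N proof]] [VP [V cited] [NP [Det that] [AP [Adj quiet]] [N proof]] [NP [Det that] [N scope]]]]
The smallest constituent containing 'proof cited that quiet proof that scope' is the S spanning 'this tiny proof cited that quiet proof that scope'; no single node in the tree dominates exactly the given words.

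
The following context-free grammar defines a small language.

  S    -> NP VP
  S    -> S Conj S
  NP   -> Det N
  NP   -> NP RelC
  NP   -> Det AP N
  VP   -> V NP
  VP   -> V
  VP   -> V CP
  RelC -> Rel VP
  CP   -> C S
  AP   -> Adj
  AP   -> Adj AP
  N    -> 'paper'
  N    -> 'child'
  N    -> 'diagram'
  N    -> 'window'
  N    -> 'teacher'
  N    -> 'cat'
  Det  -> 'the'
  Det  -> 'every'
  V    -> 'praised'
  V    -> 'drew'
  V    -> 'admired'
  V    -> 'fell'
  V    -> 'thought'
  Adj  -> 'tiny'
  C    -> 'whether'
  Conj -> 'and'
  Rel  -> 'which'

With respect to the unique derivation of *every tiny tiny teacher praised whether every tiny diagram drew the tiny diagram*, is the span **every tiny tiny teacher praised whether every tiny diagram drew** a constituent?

[S [NP [Det every] [AP [Adj tiny] [AP [Adj tiny]]] [N teacher]] [VP [V praised] [CP [C whether] [S [NP [Det every] [AP [Adj tiny]] [N diagram]] [VP [V drew] [NP [Det the] [AP [Adj tiny]] [N diagram]]]]]]]
The smallest constituent containing 'every tiny tiny teacher praised whether every tiny diagram drew' is the S spanning 'every tiny tiny teacher praised whether every tiny diagram drew the tiny diagram'; no single node in the tree dominates exactly the given words.

No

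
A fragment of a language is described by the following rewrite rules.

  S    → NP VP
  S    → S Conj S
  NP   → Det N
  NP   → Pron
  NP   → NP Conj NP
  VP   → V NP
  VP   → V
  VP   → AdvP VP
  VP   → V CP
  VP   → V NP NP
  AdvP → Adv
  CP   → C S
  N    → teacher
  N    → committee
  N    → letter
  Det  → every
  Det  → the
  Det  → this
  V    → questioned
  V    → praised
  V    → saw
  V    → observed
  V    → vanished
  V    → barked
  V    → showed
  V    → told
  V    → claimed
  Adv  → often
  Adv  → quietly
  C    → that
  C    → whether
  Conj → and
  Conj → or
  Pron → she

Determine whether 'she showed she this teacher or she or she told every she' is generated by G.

A Det word can never sit immediately before a Pron word in any string this grammar generates, so the substring 'every she' rules out a derivation.

Ungrammatical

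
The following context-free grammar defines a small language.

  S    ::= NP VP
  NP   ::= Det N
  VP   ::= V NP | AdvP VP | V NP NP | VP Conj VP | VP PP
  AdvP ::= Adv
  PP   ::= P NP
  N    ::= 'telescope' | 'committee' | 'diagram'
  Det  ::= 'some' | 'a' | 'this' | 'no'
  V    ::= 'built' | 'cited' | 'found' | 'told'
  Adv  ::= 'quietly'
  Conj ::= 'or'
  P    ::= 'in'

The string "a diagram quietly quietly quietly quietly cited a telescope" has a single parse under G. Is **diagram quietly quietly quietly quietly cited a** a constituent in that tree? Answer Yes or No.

No

[S [NP [Det a] [N diagram]] [VP [AdvP [Adv quietly]] [VP [AdvP [Adv quietly]] [VP [AdvP [Adv quietly]] [VP [AdvP [Adv quietly]] [VP [V cited] [NP [Det a] [N telescope]]]]]]]]
The smallest constituent containing 'diagram quietly quietly quietly quietly cited a' is the S spanning 'a diagram quietly quietly quietly quietly cited a telescope'; no single node in the tree dominates exactly the given words.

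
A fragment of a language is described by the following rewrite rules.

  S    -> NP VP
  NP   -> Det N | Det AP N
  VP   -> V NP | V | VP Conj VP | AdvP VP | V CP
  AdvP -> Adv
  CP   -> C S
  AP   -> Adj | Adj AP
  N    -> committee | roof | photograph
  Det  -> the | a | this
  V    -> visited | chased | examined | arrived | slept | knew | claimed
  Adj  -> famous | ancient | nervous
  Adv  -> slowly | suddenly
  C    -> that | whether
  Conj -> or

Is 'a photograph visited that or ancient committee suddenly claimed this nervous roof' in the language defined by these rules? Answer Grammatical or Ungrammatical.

A C word can never sit immediately before a Conj word in any string this grammar generates, so the substring 'that or' rules out a derivation.

Ungrammatical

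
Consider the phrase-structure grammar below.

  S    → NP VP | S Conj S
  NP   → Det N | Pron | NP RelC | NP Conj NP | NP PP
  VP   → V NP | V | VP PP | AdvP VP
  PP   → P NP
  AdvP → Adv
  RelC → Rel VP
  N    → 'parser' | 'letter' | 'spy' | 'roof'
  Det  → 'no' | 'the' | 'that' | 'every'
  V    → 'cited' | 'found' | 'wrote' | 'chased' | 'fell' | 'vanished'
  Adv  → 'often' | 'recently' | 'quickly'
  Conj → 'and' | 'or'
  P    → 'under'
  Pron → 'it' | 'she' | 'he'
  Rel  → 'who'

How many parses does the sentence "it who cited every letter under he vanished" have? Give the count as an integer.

Two of the 3 distinct bracketings:
[S [NP [NP [Pron it]] [RelC [Rel who] [VP [V cited] [NP [NP [Det every] [N letter]] [PP [P under] [NP [Pron he]]]]]]] [VP [V vanished]]]
[S [NP [NP [Pron it]] [RelC [Rel who] [VP [VP [V cited] [NP [Det every] [N letter]]] [PP [P under] [NP [Pron he]]]]]] [VP [V vanished]]]
The difference turns on whether NP → NP PP is used at the relevant span, versus an alternative expansion of NP.

3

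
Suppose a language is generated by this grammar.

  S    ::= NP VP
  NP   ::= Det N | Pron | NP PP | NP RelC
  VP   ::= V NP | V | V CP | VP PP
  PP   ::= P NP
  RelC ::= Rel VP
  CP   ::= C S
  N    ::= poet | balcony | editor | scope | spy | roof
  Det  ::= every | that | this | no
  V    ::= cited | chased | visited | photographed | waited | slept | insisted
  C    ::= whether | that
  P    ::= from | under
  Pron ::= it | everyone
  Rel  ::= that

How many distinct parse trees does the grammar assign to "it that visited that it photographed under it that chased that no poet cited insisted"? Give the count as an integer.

6

Two of the 6 distinct bracketings:
[S [NP [NP [NP [Pron it]] [RelC [Rel that] [VP [V visited] [CP [C that] [S [NP [Pron it]] [VP [V photographed]]]]]]] [PP [P under] [NP [NP [Pron it]] [RelC [Rel that] [VP [V chased] [CP [C that] [S [NP [Det no] [N poet]] [VP [V cited]]]]]]]]] [VP [V insisted]]]
[S [NP [NP [Pron it]] [RelC [Rel that] [VP [V visited] [CP [C that] [S [NP [Pron it]] [VP [VP [V photographed]] [PP [P under] [NP [NP [Pron it]] [RelC [Rel that] [VP [V chased] [CP [C that] [S [NP [Det no] [N poet]] [VP [V cited]]]]]]]]]]]]]] [VP [V insisted]]]
The difference turns on whether NP → NP PP is used at the relevant span, versus an alternative expansion of NP.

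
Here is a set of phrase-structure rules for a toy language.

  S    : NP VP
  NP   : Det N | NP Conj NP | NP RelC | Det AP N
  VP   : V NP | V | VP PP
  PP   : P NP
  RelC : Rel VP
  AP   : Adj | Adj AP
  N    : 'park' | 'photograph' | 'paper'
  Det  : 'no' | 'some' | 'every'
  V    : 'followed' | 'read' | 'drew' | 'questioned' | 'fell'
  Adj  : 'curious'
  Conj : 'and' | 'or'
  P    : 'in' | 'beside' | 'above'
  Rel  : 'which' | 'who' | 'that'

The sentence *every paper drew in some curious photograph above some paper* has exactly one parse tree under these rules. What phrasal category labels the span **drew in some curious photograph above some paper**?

S
  NP
    Det: every
    N: paper
  VP
    VP
      VP
        V: drew
      PP
        P: in
        NP
          Det: some
          AP
            Adj: curious
          N: photograph
    PP
      P: above
      NP
        Det: some
        N: paper
The span 'drew in some curious photograph above some paper' is the VP node built by VP → VP PP.

VP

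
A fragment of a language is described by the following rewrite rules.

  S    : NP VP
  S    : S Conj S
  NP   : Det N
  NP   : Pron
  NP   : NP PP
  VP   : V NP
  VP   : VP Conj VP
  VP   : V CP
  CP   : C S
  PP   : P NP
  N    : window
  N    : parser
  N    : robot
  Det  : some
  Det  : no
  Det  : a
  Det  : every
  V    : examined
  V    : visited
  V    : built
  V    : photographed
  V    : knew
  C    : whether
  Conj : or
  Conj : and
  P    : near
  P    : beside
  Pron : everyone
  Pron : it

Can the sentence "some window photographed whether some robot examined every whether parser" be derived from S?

Ungrammatical

A Det word can never sit immediately before a C word in any string this grammar generates, so the substring 'every whether' rules out a derivation.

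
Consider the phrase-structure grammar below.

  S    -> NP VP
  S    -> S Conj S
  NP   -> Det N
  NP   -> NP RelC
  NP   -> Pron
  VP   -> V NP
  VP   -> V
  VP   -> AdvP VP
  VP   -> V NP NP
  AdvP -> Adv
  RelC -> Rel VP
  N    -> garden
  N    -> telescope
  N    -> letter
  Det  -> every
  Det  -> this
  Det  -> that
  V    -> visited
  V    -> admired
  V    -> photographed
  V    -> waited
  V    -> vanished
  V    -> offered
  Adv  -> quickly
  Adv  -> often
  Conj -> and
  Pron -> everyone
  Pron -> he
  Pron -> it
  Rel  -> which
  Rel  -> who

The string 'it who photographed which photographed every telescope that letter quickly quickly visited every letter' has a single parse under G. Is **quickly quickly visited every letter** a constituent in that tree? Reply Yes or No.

Yes

[S [NP [NP [NP [Pron it]] [RelC [Rel who] [VP [V photographed]]]] [RelC [Rel which] [VP [V photographed] [NP [Det every] [N telescope]] [NP [Det that] [N letter]]]]] [VP [AdvP [Adv quickly]] [VP [AdvP [Adv quickly]] [VP [V visited] [NP [Det every] [N letter]]]]]]
The words 'quickly quickly visited every letter' are exhaustively dominated by a single VP node (built by VP → AdvP VP), so they form a constituent.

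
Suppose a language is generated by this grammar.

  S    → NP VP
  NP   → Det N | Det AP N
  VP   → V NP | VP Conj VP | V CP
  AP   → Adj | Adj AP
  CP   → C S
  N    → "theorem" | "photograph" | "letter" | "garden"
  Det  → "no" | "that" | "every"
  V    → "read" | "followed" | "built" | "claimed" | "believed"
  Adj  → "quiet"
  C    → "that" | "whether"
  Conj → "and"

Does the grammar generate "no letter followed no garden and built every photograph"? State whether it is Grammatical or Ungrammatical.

Grammatical

S
  NP
    Det: no
    N: letter
  VP
    VP
      V: followed
      NP
        Det: no
        N: garden
    Conj: and
    VP
      V: built
      NP
        Det: every
        N: photograph
The bracketing above is licensed at every node by one of the given productions, with S at the root.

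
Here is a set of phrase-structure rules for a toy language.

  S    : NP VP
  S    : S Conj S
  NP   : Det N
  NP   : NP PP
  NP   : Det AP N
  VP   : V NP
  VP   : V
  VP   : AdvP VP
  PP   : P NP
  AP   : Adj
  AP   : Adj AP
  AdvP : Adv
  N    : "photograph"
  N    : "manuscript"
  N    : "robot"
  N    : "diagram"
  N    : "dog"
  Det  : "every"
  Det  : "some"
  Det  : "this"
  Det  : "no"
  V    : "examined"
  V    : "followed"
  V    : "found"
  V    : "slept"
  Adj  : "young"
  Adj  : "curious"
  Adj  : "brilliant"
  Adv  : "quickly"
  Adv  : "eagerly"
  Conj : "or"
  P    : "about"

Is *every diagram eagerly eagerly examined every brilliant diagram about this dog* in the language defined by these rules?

[S [NP [Det every] [N diagram]] [VP [AdvP [Adv eagerly]] [VP [AdvP [Adv eagerly]] [VP [V examined] [NP [NP [Det every] [AP [Adj brilliant]] [N diagram]] [PP [P about] [NP [Det this] [N dog]]]]]]]]
Each bracket corresponds to one application of a listed rule, so the string is derivable from S.

Grammatical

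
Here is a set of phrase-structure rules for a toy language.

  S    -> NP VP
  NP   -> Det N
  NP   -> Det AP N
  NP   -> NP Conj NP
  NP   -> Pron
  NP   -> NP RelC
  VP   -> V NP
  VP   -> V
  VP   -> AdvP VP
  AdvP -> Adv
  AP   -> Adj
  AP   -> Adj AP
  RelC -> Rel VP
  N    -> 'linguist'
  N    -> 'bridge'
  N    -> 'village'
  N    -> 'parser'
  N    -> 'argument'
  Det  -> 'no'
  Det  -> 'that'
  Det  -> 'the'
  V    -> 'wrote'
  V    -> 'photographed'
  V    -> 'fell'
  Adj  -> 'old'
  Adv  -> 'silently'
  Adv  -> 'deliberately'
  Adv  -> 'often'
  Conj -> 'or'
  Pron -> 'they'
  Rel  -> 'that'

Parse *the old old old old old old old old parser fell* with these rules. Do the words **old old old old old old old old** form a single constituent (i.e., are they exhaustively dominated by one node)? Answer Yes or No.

Yes

[S [NP [Det the] [AP [Adj old] [AP [Adj old] [AP [Adj old] [AP [Adj old] [AP [Adj old] [AP [Adj old] [AP [Adj old] [AP [Adj old]]]]]]]]] [N parser]] [VP [V fell]]]
The words 'old old old old old old old old' are exhaustively dominated by a single AP node (built by AP → Adj AP), so they form a constituent.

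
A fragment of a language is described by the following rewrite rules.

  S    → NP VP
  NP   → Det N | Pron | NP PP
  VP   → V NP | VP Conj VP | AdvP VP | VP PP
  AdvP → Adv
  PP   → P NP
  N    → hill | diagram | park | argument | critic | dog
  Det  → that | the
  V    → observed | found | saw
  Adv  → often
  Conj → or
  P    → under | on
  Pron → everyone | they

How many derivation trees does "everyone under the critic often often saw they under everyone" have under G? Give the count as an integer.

Two of the 4 distinct bracketings:
[S [NP [NP [Pron everyone]] [PP [P under] [NP [Det the] [N critic]]]] [VP [AdvP [Adv often]] [VP [AdvP [Adv often]] [VP [V saw] [NP [NP [Pron they]] [PP [P under] [NP [Pron everyone]]]]]]]]
[S [NP [NP [Pron everyone]] [PP [P under] [NP [Det the] [N critic]]]] [VP [AdvP [Adv often]] [VP [AdvP [Adv often]] [VP [VP [V saw] [NP [Pron they]]] [PP [P under] [NP [Pron everyone]]]]]]]
The difference turns on whether VP → VP PP is used at the relevant span, versus an alternative expansion of VP.

4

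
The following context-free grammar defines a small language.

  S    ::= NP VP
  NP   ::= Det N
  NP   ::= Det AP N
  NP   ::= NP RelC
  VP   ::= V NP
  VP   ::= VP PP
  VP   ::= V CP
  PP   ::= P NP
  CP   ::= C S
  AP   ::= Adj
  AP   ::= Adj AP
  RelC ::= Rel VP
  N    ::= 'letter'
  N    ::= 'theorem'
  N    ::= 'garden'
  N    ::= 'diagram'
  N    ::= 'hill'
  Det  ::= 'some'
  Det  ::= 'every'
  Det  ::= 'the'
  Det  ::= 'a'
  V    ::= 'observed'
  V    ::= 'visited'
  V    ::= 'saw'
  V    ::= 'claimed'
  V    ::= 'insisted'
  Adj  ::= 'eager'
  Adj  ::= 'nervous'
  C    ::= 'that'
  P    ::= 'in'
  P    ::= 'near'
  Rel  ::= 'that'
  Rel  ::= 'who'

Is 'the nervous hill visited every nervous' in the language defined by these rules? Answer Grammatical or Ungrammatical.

Ungrammatical

For S → NP VP, the only prefix that parses as NP is 'the nervous hill', but the remainder 'visited every nervous' is not a VP under these rules.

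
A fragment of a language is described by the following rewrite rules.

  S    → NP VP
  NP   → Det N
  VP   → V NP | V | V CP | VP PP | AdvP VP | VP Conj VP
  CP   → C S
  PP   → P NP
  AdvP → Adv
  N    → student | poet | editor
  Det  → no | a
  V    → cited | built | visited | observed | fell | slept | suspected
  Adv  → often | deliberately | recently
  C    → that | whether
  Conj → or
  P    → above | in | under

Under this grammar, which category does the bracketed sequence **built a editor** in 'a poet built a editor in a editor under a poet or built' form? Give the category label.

S
  NP
    Det: a
    N: poet
  VP
    VP
      VP
        VP
          V: built
          NP
            Det: a
            N: editor
        PP
          P: in
          NP
            Det: a
            N: editor
      PP
        P: under
        NP
          Det: a
          N: poet
    Conj: or
    VP
      V: built
The span 'built a editor' is the VP node built by VP → V NP.

VP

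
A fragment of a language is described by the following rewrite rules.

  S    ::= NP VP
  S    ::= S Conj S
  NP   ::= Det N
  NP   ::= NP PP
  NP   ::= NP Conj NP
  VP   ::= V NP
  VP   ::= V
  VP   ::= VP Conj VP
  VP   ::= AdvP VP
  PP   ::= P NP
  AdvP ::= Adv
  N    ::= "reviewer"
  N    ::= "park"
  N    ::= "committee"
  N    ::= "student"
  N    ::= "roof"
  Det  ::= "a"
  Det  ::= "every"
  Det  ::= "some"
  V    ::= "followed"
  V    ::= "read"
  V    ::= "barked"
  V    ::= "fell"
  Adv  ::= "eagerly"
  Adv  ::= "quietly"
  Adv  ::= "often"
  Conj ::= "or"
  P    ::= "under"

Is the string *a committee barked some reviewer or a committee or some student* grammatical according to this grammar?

Grammatical

[S [NP [Det a] [N committee]] [VP [V barked] [NP [NP [Det some] [N reviewer]] [Conj or] [NP [NP [Det a] [N committee]] [Conj or] [NP [Det some] [N student]]]]]]
Every word is introduced by a lexical rule and the phrasal rules combine the resulting categories into a single S.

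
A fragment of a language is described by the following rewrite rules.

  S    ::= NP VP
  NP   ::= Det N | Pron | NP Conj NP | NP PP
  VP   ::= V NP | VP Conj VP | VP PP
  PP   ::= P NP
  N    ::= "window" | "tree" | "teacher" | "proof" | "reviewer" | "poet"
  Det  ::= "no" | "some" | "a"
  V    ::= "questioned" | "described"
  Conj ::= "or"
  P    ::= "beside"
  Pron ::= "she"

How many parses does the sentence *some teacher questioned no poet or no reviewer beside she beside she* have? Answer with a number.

9

Two of the 9 distinct bracketings:
[S [NP [Det some] [N teacher]] [VP [V questioned] [NP [NP [Det no] [N poet]] [Conj or] [NP [NP [Det no] [N reviewer]] [PP [P beside] [NP [NP [Pron she]] [PP [P beside] [NP [Pron she]]]]]]]]]
[S [NP [Det some] [N teacher]] [VP [V questioned] [NP [NP [Det no] [N poet]] [Conj or] [NP [NP [NP [Det no] [N reviewer]] [PP [P beside] [NP [Pron she]]]] [PP [P beside] [NP [Pron she]]]]]]]
The trees differ in how a recursive rule is bracketed over the same span.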